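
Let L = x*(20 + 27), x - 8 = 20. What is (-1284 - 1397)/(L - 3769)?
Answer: 2681/2453 ≈ 1.0929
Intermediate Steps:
x = 28 (x = 8 + 20 = 28)
L = 1316 (L = 28*(20 + 27) = 28*47 = 1316)
(-1284 - 1397)/(L - 3769) = (-1284 - 1397)/(1316 - 3769) = -2681/(-2453) = -2681*(-1/2453) = 2681/2453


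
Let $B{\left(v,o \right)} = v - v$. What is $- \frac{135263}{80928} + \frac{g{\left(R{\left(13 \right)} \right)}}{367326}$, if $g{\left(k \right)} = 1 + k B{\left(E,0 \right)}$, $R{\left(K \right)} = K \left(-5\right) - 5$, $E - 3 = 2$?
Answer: $- \frac{920102515}{550499232} \approx -1.6714$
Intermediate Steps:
$E = 5$ ($E = 3 + 2 = 5$)
$R{\left(K \right)} = -5 - 5 K$ ($R{\left(K \right)} = - 5 K - 5 = -5 - 5 K$)
$B{\left(v,o \right)} = 0$
$g{\left(k \right)} = 1$ ($g{\left(k \right)} = 1 + k 0 = 1 + 0 = 1$)
$- \frac{135263}{80928} + \frac{g{\left(R{\left(13 \right)} \right)}}{367326} = - \frac{135263}{80928} + 1 \cdot \frac{1}{367326} = \left(-135263\right) \frac{1}{80928} + 1 \cdot \frac{1}{367326} = - \frac{135263}{80928} + \frac{1}{367326} = - \frac{920102515}{550499232}$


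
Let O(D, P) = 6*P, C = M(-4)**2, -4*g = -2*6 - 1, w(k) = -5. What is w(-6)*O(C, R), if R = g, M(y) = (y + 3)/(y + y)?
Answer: -195/2 ≈ -97.500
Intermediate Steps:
M(y) = (3 + y)/(2*y) (M(y) = (3 + y)/((2*y)) = (3 + y)*(1/(2*y)) = (3 + y)/(2*y))
g = 13/4 (g = -(-2*6 - 1)/4 = -(-12 - 1)/4 = -1/4*(-13) = 13/4 ≈ 3.2500)
R = 13/4 ≈ 3.2500
C = 1/64 (C = ((1/2)*(3 - 4)/(-4))**2 = ((1/2)*(-1/4)*(-1))**2 = (1/8)**2 = 1/64 ≈ 0.015625)
w(-6)*O(C, R) = -30*13/4 = -5*39/2 = -195/2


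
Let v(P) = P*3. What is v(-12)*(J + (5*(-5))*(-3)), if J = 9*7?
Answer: -4968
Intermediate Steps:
v(P) = 3*P
J = 63
v(-12)*(J + (5*(-5))*(-3)) = (3*(-12))*(63 + (5*(-5))*(-3)) = -36*(63 - 25*(-3)) = -36*(63 + 75) = -36*138 = -4968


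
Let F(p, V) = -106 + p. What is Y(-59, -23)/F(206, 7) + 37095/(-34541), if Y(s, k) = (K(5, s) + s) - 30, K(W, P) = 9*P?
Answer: -1256246/172705 ≈ -7.2739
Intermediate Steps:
Y(s, k) = -30 + 10*s (Y(s, k) = (9*s + s) - 30 = 10*s - 30 = -30 + 10*s)
Y(-59, -23)/F(206, 7) + 37095/(-34541) = (-30 + 10*(-59))/(-106 + 206) + 37095/(-34541) = (-30 - 590)/100 + 37095*(-1/34541) = -620*1/100 - 37095/34541 = -31/5 - 37095/34541 = -1256246/172705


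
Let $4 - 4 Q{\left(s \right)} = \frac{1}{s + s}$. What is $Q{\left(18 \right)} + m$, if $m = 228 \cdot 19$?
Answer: $\frac{623951}{144} \approx 4333.0$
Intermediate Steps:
$m = 4332$
$Q{\left(s \right)} = 1 - \frac{1}{8 s}$ ($Q{\left(s \right)} = 1 - \frac{1}{4 \left(s + s\right)} = 1 - \frac{1}{4 \cdot 2 s} = 1 - \frac{\frac{1}{2} \frac{1}{s}}{4} = 1 - \frac{1}{8 s}$)
$Q{\left(18 \right)} + m = \frac{- \frac{1}{8} + 18}{18} + 4332 = \frac{1}{18} \cdot \frac{143}{8} + 4332 = \frac{143}{144} + 4332 = \frac{623951}{144}$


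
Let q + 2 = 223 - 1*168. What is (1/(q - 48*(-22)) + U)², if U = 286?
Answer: 100599980625/1229881 ≈ 81797.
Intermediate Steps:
q = 53 (q = -2 + (223 - 1*168) = -2 + (223 - 168) = -2 + 55 = 53)
(1/(q - 48*(-22)) + U)² = (1/(53 - 48*(-22)) + 286)² = (1/(53 + 1056) + 286)² = (1/1109 + 286)² = (317175/1109)² = 100599980625/1229881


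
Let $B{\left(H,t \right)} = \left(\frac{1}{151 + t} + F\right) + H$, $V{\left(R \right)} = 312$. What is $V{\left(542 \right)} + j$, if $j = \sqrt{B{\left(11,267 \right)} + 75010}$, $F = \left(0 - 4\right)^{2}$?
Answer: $312 + \frac{\sqrt{13110765206}}{418} \approx 585.93$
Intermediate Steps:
$F = 16$ ($F = \left(0 - 4\right)^{2} = \left(-4\right)^{2} = 16$)
$B{\left(H,t \right)} = 16 + H + \frac{1}{151 + t}$ ($B{\left(H,t \right)} = \left(\frac{1}{151 + t} + 16\right) + H = \left(16 + \frac{1}{151 + t}\right) + H = 16 + H + \frac{1}{151 + t}$)
$j = \frac{\sqrt{13110765206}}{418}$ ($j = \sqrt{\frac{2417 + 16 \cdot 267 + 151 \cdot 11 + 11 \cdot 267}{151 + 267} + 75010} = \sqrt{\frac{2417 + 4272 + 1661 + 2937}{418} + 75010} = \sqrt{\frac{1}{418} \cdot 11287 + 75010} = \sqrt{\frac{11287}{418} + 75010} = \sqrt{\frac{31365467}{418}} = \frac{\sqrt{13110765206}}{418} \approx 273.93$)
$V{\left(542 \right)} + j = 312 + \frac{\sqrt{13110765206}}{418}$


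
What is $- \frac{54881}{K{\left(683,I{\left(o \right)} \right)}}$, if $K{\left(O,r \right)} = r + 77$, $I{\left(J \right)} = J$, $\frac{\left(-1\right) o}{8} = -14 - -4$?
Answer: $- \frac{54881}{157} \approx -349.56$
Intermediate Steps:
$o = 80$ ($o = - 8 \left(-14 - -4\right) = - 8 \left(-14 + 4\right) = \left(-8\right) \left(-10\right) = 80$)
$K{\left(O,r \right)} = 77 + r$
$- \frac{54881}{K{\left(683,I{\left(o \right)} \right)}} = - \frac{54881}{77 + 80} = - \frac{54881}{157}$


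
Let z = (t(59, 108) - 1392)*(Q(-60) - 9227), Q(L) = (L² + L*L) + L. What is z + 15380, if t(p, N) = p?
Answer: 2797351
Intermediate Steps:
Q(L) = L + 2*L² (Q(L) = (L² + L²) + L = 2*L² + L = L + 2*L²)
z = 2781971 (z = (59 - 1392)*(-60*(1 + 2*(-60)) - 9227) = -1333*(-60*(1 - 120) - 9227) = -1333*(-60*(-119) - 9227) = -1333*(7140 - 9227) = -1333*(-2087) = 2781971)
z + 15380 = 2781971 + 15380 = 2797351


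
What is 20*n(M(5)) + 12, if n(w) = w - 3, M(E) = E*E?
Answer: 452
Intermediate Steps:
M(E) = E**2
n(w) = -3 + w
20*n(M(5)) + 12 = 20*(-3 + 5**2) + 12 = 20*(-3 + 25) + 12 = 20*22 + 12 = 440 + 12 = 452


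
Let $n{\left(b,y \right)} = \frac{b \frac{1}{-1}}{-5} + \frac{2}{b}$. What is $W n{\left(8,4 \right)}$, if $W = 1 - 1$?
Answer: $0$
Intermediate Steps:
$n{\left(b,y \right)} = \frac{2}{b} + \frac{b}{5}$ ($n{\left(b,y \right)} = b \left(-1\right) \left(- \frac{1}{5}\right) + \frac{2}{b} = - b \left(- \frac{1}{5}\right) + \frac{2}{b} = \frac{b}{5} + \frac{2}{b} = \frac{2}{b} + \frac{b}{5}$)
$W = 0$ ($W = 1 - 1 = 0$)
$W n{\left(8,4 \right)} = 0 \left(\frac{2}{8} + \frac{1}{5} \cdot 8\right) = 0 \left(2 \cdot \frac{1}{8} + \frac{8}{5}\right) = 0 \left(\frac{1}{4} + \frac{8}{5}\right) = 0 \cdot \frac{37}{20} = 0$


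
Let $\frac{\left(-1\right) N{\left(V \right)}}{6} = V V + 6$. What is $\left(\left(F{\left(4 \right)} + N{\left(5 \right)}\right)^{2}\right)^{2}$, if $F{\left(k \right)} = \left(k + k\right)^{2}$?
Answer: $221533456$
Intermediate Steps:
$F{\left(k \right)} = 4 k^{2}$ ($F{\left(k \right)} = \left(2 k\right)^{2} = 4 k^{2}$)
$N{\left(V \right)} = -36 - 6 V^{2}$ ($N{\left(V \right)} = - 6 \left(V V + 6\right) = - 6 \left(V^{2} + 6\right) = - 6 \left(6 + V^{2}\right) = -36 - 6 V^{2}$)
$\left(\left(F{\left(4 \right)} + N{\left(5 \right)}\right)^{2}\right)^{2} = \left(\left(4 \cdot 4^{2} - \left(36 + 6 \cdot 5^{2}\right)\right)^{2}\right)^{2} = \left(\left(4 \cdot 16 - 186\right)^{2}\right)^{2} = \left(\left(64 - 186\right)^{2}\right)^{2} = \left(\left(-122\right)^{2}\right)^{2} = 14884^{2} = 221533456$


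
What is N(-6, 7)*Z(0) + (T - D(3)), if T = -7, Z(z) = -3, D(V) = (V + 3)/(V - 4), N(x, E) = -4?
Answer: 11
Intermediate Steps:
D(V) = (3 + V)/(-4 + V)
N(-6, 7)*Z(0) + (T - D(3)) = -4*(-3) + (-7 - (3 + 3)/(-4 + 3)) = 12 + (-7 - 6/(-1)) = 12 + (-7 - (-1)*6) = 12 + (-7 - 1*(-6)) = 12 + (-7 + 6) = 12 - 1 = 11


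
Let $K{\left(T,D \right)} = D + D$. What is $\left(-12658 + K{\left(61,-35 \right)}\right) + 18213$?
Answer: $5485$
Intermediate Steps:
$K{\left(T,D \right)} = 2 D$
$\left(-12658 + K{\left(61,-35 \right)}\right) + 18213 = \left(-12658 + 2 \left(-35\right)\right) + 18213 = \left(-12658 - 70\right) + 18213 = -12728 + 18213 = 5485$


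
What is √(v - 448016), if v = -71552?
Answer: 4*I*√32473 ≈ 720.81*I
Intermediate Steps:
√(v - 448016) = √(-71552 - 448016) = √(-519568) = 4*I*√32473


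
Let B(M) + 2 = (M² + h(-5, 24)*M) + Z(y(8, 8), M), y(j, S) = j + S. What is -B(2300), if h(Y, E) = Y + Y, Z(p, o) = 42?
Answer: -5267040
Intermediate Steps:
y(j, S) = S + j
h(Y, E) = 2*Y
B(M) = 40 + M² - 10*M (B(M) = -2 + ((M² + (2*(-5))*M) + 42) = -2 + ((M² - 10*M) + 42) = -2 + (42 + M² - 10*M) = 40 + M² - 10*M)
-B(2300) = -(40 + 2300² - 10*2300) = -(40 + 5290000 - 23000) = -1*5267040 = -5267040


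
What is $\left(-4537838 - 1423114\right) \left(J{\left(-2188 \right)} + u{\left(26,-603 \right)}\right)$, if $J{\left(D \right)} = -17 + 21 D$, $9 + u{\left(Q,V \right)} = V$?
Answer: $277643261304$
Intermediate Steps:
$u{\left(Q,V \right)} = -9 + V$
$\left(-4537838 - 1423114\right) \left(J{\left(-2188 \right)} + u{\left(26,-603 \right)}\right) = \left(-4537838 - 1423114\right) \left(\left(-17 + 21 \left(-2188\right)\right) - 612\right) = - 5960952 \left(\left(-17 - 45948\right) - 612\right) = - 5960952 \left(-45965 - 612\right) = \left(-5960952\right) \left(-46577\right) = 277643261304$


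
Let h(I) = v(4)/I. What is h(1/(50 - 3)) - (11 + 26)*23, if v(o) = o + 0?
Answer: -663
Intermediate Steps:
v(o) = o
h(I) = 4/I
h(1/(50 - 3)) - (11 + 26)*23 = 4/(1/(50 - 3)) - (11 + 26)*23 = 4/(1/47) - 37*23 = 4/(1/47) - 1*851 = 4*47 - 851 = 188 - 851 = -663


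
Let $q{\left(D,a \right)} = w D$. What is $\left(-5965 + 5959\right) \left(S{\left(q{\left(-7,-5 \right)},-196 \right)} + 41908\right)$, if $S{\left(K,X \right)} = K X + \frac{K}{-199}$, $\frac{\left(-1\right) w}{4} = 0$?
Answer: $-251448$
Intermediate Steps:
$w = 0$ ($w = \left(-4\right) 0 = 0$)
$q{\left(D,a \right)} = 0$ ($q{\left(D,a \right)} = 0 D = 0$)
$S{\left(K,X \right)} = - \frac{K}{199} + K X$ ($S{\left(K,X \right)} = K X + K \left(- \frac{1}{199}\right) = K X - \frac{K}{199} = - \frac{K}{199} + K X$)
$\left(-5965 + 5959\right) \left(S{\left(q{\left(-7,-5 \right)},-196 \right)} + 41908\right) = \left(-5965 + 5959\right) \left(0 \left(- \frac{1}{199} - 196\right) + 41908\right) = - 6 \left(0 \left(- \frac{39005}{199}\right) + 41908\right) = - 6 \left(0 + 41908\right) = \left(-6\right) 41908 = -251448$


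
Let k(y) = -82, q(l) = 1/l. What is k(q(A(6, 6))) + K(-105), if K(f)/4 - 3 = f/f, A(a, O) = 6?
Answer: -66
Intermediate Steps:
K(f) = 16 (K(f) = 12 + 4*(f/f) = 12 + 4*1 = 12 + 4 = 16)
k(q(A(6, 6))) + K(-105) = -82 + 16 = -66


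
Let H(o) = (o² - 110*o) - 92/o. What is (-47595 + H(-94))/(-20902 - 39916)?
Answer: 1335647/2858446 ≈ 0.46726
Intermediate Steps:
H(o) = o² - 110*o - 92/o
(-47595 + H(-94))/(-20902 - 39916) = (-47595 + (-92 + (-94)²*(-110 - 94))/(-94))/(-20902 - 39916) = (-47595 - (-92 + 8836*(-204))/94)/(-60818) = (-47595 - (-92 - 1802544)/94)*(-1/60818) = (-47595 - 1/94*(-1802636))*(-1/60818) = (-47595 + 901318/47)*(-1/60818) = -1335647/47*(-1/60818) = 1335647/2858446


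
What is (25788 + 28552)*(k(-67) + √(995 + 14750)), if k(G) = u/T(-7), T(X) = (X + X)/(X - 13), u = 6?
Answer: 3260400/7 + 54340*√15745 ≈ 7.2843e+6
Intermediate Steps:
T(X) = 2*X/(-13 + X) (T(X) = (2*X)/(-13 + X) = 2*X/(-13 + X))
k(G) = 60/7 (k(G) = 6/((2*(-7)/(-13 - 7))) = 6/((2*(-7)/(-20))) = 6/((2*(-7)*(-1/20))) = 6/(7/10) = 6*(10/7) = 60/7)
(25788 + 28552)*(k(-67) + √(995 + 14750)) = (25788 + 28552)*(60/7 + √(995 + 14750)) = 54340*(60/7 + √15745) = 3260400/7 + 54340*√15745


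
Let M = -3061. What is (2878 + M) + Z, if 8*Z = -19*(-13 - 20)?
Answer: -837/8 ≈ -104.63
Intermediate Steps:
Z = 627/8 (Z = (-19*(-13 - 20))/8 = (-19*(-33))/8 = (1/8)*627 = 627/8 ≈ 78.375)
(2878 + M) + Z = (2878 - 3061) + 627/8 = -183 + 627/8 = -837/8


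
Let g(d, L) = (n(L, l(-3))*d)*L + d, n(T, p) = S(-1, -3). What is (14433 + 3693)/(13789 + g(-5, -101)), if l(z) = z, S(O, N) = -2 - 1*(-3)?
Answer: 6042/4763 ≈ 1.2685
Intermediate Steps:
S(O, N) = 1 (S(O, N) = -2 + 3 = 1)
n(T, p) = 1
g(d, L) = d + L*d (g(d, L) = (1*d)*L + d = d*L + d = L*d + d = d + L*d)
(14433 + 3693)/(13789 + g(-5, -101)) = (14433 + 3693)/(13789 - 5*(1 - 101)) = 18126/(13789 - 5*(-100)) = 18126/(13789 + 500) = 18126/14289 = 18126*(1/14289) = 6042/4763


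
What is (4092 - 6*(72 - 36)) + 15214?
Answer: 19090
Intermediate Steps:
(4092 - 6*(72 - 36)) + 15214 = (4092 - 6*36) + 15214 = (4092 - 216) + 15214 = 3876 + 15214 = 19090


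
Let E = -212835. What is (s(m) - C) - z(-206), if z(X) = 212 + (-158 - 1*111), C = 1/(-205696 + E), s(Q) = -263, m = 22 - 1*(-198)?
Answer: -86217385/418531 ≈ -206.00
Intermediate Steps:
m = 220 (m = 22 + 198 = 220)
C = -1/418531 (C = 1/(-205696 - 212835) = 1/(-418531) = -1/418531 ≈ -2.3893e-6)
z(X) = -57 (z(X) = 212 + (-158 - 111) = 212 - 269 = -57)
(s(m) - C) - z(-206) = (-263 - 1*(-1/418531)) - 1*(-57) = (-263 + 1/418531) + 57 = -110073652/418531 + 57 = -86217385/418531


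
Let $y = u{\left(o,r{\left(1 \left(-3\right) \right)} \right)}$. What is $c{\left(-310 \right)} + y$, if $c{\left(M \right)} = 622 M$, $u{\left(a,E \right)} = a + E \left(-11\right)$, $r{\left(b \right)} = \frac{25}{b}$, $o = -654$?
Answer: $- \frac{580147}{3} \approx -1.9338 \cdot 10^{5}$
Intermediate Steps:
$u{\left(a,E \right)} = a - 11 E$
$y = - \frac{1687}{3}$ ($y = -654 - 11 \frac{25}{1 \left(-3\right)} = -654 - 11 \frac{25}{-3} = -654 - 11 \cdot 25 \left(- \frac{1}{3}\right) = -654 - - \frac{275}{3} = -654 + \frac{275}{3} = - \frac{1687}{3} \approx -562.33$)
$c{\left(-310 \right)} + y = 622 \left(-310\right) - \frac{1687}{3} = -192820 - \frac{1687}{3} = - \frac{580147}{3}$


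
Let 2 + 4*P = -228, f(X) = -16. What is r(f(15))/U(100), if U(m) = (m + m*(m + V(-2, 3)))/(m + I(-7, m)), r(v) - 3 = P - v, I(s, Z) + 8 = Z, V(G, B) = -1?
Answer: -462/625 ≈ -0.73920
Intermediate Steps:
I(s, Z) = -8 + Z
P = -115/2 (P = -1/2 + (1/4)*(-228) = -1/2 - 57 = -115/2 ≈ -57.500)
r(v) = -109/2 - v (r(v) = 3 + (-115/2 - v) = -109/2 - v)
U(m) = (m + m*(-1 + m))/(-8 + 2*m) (U(m) = (m + m*(m - 1))/(m + (-8 + m)) = (m + m*(-1 + m))/(-8 + 2*m))
r(f(15))/U(100) = (-109/2 - 1*(-16))/(((1/2)*100**2/(-4 + 100))) = (-109/2 + 16)/(((1/2)*10000/96)) = -77/(2*((1/2)*10000*(1/96))) = -77/(2*625/12) = -77/2*12/625 = -462/625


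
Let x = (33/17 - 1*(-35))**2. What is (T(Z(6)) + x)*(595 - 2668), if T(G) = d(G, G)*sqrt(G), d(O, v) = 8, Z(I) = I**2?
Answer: -846314688/289 ≈ -2.9284e+6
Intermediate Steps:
x = 394384/289 (x = (33*(1/17) + 35)**2 = (33/17 + 35)**2 = (628/17)**2 = 394384/289 ≈ 1364.7)
T(G) = 8*sqrt(G)
(T(Z(6)) + x)*(595 - 2668) = (8*sqrt(6**2) + 394384/289)*(595 - 2668) = (8*sqrt(36) + 394384/289)*(-2073) = (8*6 + 394384/289)*(-2073) = (48 + 394384/289)*(-2073) = (408256/289)*(-2073) = -846314688/289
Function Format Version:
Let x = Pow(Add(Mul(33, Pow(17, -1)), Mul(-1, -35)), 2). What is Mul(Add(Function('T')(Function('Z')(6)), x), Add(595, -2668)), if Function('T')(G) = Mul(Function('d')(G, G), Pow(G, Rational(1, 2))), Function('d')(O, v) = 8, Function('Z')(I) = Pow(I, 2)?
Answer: Rational(-846314688, 289) ≈ -2.9284e+6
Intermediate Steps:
x = Rational(394384, 289) (x = Pow(Add(Mul(33, Rational(1, 17)), 35), 2) = Pow(Add(Rational(33, 17), 35), 2) = Pow(Rational(628, 17), 2) = Rational(394384, 289) ≈ 1364.7)
Function('T')(G) = Mul(8, Pow(G, Rational(1, 2)))
Mul(Add(Function('T')(Function('Z')(6)), x), Add(595, -2668)) = Mul(Add(Mul(8, Pow(Pow(6, 2), Rational(1, 2))), Rational(394384, 289)), Add(595, -2668)) = Mul(Add(Mul(8, Pow(36, Rational(1, 2))), Rational(394384, 289)), -2073) = Mul(Add(Mul(8, 6), Rational(394384, 289)), -2073) = Mul(Add(48, Rational(394384, 289)), -2073) = Mul(Rational(408256, 289), -2073) = Rational(-846314688, 289)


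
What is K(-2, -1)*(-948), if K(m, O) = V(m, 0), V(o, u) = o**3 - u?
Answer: 7584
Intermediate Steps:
K(m, O) = m**3 (K(m, O) = m**3 - 1*0 = m**3 + 0 = m**3)
K(-2, -1)*(-948) = (-2)**3*(-948) = -8*(-948) = 7584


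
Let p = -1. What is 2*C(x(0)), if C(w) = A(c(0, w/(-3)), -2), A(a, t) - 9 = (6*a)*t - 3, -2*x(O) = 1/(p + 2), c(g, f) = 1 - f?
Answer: -8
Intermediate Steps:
x(O) = -½ (x(O) = -1/(2*(-1 + 2)) = -½/1 = -½*1 = -½)
A(a, t) = 6 + 6*a*t (A(a, t) = 9 + ((6*a)*t - 3) = 9 + (6*a*t - 3) = 9 + (-3 + 6*a*t) = 6 + 6*a*t)
C(w) = -6 - 4*w (C(w) = 6 + 6*(1 - w/(-3))*(-2) = 6 + 6*(1 - w*(-1)/3)*(-2) = 6 + 6*(1 - (-1)*w/3)*(-2) = 6 + 6*(1 + w/3)*(-2) = 6 + (-12 - 4*w) = -6 - 4*w)
2*C(x(0)) = 2*(-6 - 4*(-½)) = 2*(-6 + 2) = 2*(-4) = -8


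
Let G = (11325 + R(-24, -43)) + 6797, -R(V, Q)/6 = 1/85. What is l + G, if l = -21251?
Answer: -265971/85 ≈ -3129.1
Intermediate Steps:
R(V, Q) = -6/85
G = 1540364/85 (G = (11325 - 6/85) + 6797 = 962619/85 + 6797 = 1540364/85 ≈ 18122.)
l + G = -21251 + 1540364/85 = -265971/85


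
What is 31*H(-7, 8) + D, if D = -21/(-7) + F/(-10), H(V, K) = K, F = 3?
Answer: 2507/10 ≈ 250.70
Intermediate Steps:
D = 27/10 (D = -21/(-7) + 3/(-10) = -21*(-⅐) + 3*(-⅒) = 3 - 3/10 = 27/10 ≈ 2.7000)
31*H(-7, 8) + D = 31*8 + 27/10 = 248 + 27/10 = 2507/10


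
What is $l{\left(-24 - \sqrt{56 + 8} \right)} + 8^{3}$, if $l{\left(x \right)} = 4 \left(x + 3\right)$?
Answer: $396$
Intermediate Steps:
$l{\left(x \right)} = 12 + 4 x$ ($l{\left(x \right)} = 4 \left(3 + x\right) = 12 + 4 x$)
$l{\left(-24 - \sqrt{56 + 8} \right)} + 8^{3} = \left(12 + 4 \left(-24 - \sqrt{56 + 8}\right)\right) + 8^{3} = \left(12 + 4 \left(-24 - \sqrt{64}\right)\right) + 512 = \left(12 + 4 \left(-24 - 8\right)\right) + 512 = \left(12 + 4 \left(-32\right)\right) + 512 = \left(12 - 128\right) + 512 = -116 + 512 = 396$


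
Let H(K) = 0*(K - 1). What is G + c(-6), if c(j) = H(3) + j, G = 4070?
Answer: 4064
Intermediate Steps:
H(K) = 0 (H(K) = 0*(-1 + K) = 0)
c(j) = j (c(j) = 0 + j = j)
G + c(-6) = 4070 - 6 = 4064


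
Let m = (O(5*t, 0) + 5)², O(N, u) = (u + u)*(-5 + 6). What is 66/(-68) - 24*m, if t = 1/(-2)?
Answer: -20433/34 ≈ -600.97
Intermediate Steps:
t = -½ ≈ -0.50000
O(N, u) = 2*u (O(N, u) = (2*u)*1 = 2*u)
m = 25 (m = (2*0 + 5)² = (0 + 5)² = 5² = 25)
66/(-68) - 24*m = 66/(-68) - 24*25 = 66*(-1/68) - 600 = -33/34 - 600 = -20433/34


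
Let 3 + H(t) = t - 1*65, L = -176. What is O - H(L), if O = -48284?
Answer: -48040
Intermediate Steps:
H(t) = -68 + t (H(t) = -3 + (t - 1*65) = -3 + (t - 65) = -3 + (-65 + t) = -68 + t)
O - H(L) = -48284 - (-68 - 176) = -48284 - 1*(-244) = -48284 + 244 = -48040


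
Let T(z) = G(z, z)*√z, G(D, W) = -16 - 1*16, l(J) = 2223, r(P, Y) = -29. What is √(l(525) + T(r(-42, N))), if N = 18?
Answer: √(2223 - 32*I*√29) ≈ 47.184 - 1.8261*I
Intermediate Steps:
G(D, W) = -32 (G(D, W) = -16 - 16 = -32)
T(z) = -32*√z
√(l(525) + T(r(-42, N))) = √(2223 - 32*I*√29)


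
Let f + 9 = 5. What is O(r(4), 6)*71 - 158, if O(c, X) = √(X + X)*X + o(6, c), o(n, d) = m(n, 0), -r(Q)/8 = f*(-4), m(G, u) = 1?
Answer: -87 + 852*√3 ≈ 1388.7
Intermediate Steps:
f = -4 (f = -9 + 5 = -4)
r(Q) = -128 (r(Q) = -(-32)*(-4) = -8*16 = -128)
o(n, d) = 1
O(c, X) = 1 + √2*X^(3/2) (O(c, X) = √(X + X)*X + 1 = √(2*X)*X + 1 = (√2*√X)*X + 1 = √2*X^(3/2) + 1 = 1 + √2*X^(3/2))
O(r(4), 6)*71 - 158 = (1 + √2*6^(3/2))*71 - 158 = (1 + √2*(6*√6))*71 - 158 = (1 + 12*√3)*71 - 158 = (71 + 852*√3) - 158 = -87 + 852*√3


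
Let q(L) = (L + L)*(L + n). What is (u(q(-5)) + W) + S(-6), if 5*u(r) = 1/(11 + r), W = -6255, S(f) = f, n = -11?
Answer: -5353154/855 ≈ -6261.0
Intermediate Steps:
q(L) = 2*L*(-11 + L) (q(L) = (L + L)*(L - 11) = (2*L)*(-11 + L) = 2*L*(-11 + L))
u(r) = 1/(5*(11 + r))
(u(q(-5)) + W) + S(-6) = (1/(5*(11 + 2*(-5)*(-11 - 5))) - 6255) - 6 = (1/(5*(11 + 2*(-5)*(-16))) - 6255) - 6 = (1/(5*(11 + 160)) - 6255) - 6 = ((⅕)/171 - 6255) - 6 = ((⅕)*(1/171) - 6255) - 6 = (1/855 - 6255) - 6 = -5348024/855 - 6 = -5353154/855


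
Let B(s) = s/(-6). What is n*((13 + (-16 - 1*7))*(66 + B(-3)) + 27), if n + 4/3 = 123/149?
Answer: 144826/447 ≈ 324.00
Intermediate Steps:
B(s) = -s/6 (B(s) = s*(-⅙) = -s/6)
n = -227/447 (n = -4/3 + 123/149 = -227/447 ≈ -0.50783)
n*((13 + (-16 - 1*7))*(66 + B(-3)) + 27) = -227*((13 + (-16 - 1*7))*(66 - ⅙*(-3)) + 27)/447 = -227*((13 + (-16 - 7))*(66 + ½) + 27)/447 = -227*((13 - 23)*(133/2) + 27)/447 = -227*(-10*133/2 + 27)/447 = -227*(-665 + 27)/447 = -227/447*(-638) = 144826/447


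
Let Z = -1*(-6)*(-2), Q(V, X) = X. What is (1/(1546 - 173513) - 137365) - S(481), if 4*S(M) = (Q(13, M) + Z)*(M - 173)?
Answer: -29832491227/171967 ≈ -1.7348e+5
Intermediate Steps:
Z = -12 (Z = 6*(-2) = -12)
S(M) = (-173 + M)*(-12 + M)/4 (S(M) = ((M - 12)*(M - 173))/4 = ((-12 + M)*(-173 + M))/4 = ((-173 + M)*(-12 + M))/4 = (-173 + M)*(-12 + M)/4)
(1/(1546 - 173513) - 137365) - S(481) = (1/(1546 - 173513) - 137365) - (519 - 185/4*481 + (¼)*481²) = (1/(-171967) - 137365) - (519 - 88985/4 + (¼)*231361) = (-1/171967 - 137365) - (519 - 88985/4 + 231361/4) = -23622246956/171967 - 1*36113 = -23622246956/171967 - 36113 = -29832491227/171967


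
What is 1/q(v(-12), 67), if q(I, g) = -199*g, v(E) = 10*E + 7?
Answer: -1/13333 ≈ -7.5002e-5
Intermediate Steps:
v(E) = 7 + 10*E
1/q(v(-12), 67) = 1/(-199*67) = 1/(-13333) = -1/13333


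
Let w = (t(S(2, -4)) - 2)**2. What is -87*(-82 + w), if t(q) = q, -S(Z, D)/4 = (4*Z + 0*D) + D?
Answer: -21054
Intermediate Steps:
S(Z, D) = -16*Z - 4*D (S(Z, D) = -4*((4*Z + 0*D) + D) = -4*((4*Z + 0) + D) = -4*(4*Z + D) = -4*(D + 4*Z) = -16*Z - 4*D)
w = 324 (w = ((-16*2 - 4*(-4)) - 2)**2 = ((-32 + 16) - 2)**2 = (-16 - 2)**2 = (-18)**2 = 324)
-87*(-82 + w) = -87*(-82 + 324) = -87*242 = -21054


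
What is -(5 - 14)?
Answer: 9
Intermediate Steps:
-(5 - 14) = -1*(-9) = 9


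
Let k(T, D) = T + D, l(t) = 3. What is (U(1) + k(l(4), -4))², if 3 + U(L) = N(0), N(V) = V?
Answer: 16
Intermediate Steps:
U(L) = -3 (U(L) = -3 + 0 = -3)
k(T, D) = D + T
(U(1) + k(l(4), -4))² = (-3 + (-4 + 3))² = (-3 - 1)² = (-4)² = 16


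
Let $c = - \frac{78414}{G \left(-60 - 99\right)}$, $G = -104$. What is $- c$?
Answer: $\frac{13069}{2756} \approx 4.742$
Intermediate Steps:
$c = - \frac{13069}{2756}$ ($c = - \frac{78414}{\left(-104\right) \left(-60 - 99\right)} = - \frac{78414}{\left(-104\right) \left(-159\right)} = - \frac{78414}{16536} = \left(-78414\right) \frac{1}{16536} = - \frac{13069}{2756} \approx -4.742$)
$- c = \left(-1\right) \left(- \frac{13069}{2756}\right) = \frac{13069}{2756}$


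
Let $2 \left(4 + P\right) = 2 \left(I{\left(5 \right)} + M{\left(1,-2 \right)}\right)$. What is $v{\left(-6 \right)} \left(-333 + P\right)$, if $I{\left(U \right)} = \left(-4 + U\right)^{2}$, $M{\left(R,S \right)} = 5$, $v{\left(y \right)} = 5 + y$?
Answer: $331$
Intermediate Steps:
$P = 2$ ($P = -4 + \frac{2 \left(\left(-4 + 5\right)^{2} + 5\right)}{2} = -4 + \frac{2 \left(1^{2} + 5\right)}{2} = -4 + \frac{2 \left(1 + 5\right)}{2} = -4 + \frac{2 \cdot 6}{2} = -4 + \frac{1}{2} \cdot 12 = -4 + 6 = 2$)
$v{\left(-6 \right)} \left(-333 + P\right) = \left(5 - 6\right) \left(-333 + 2\right) = \left(-1\right) \left(-331\right) = 331$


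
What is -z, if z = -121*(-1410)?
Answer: -170610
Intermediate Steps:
z = 170610
-z = -1*170610 = -170610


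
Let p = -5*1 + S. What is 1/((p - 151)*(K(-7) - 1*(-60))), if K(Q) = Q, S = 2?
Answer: -1/8162 ≈ -0.00012252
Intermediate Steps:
p = -3 (p = -5*1 + 2 = -5 + 2 = -3)
1/((p - 151)*(K(-7) - 1*(-60))) = 1/((-3 - 151)*(-7 - 1*(-60))) = 1/(-154*(-7 + 60)) = 1/(-154*53) = 1/(-8162) = -1/8162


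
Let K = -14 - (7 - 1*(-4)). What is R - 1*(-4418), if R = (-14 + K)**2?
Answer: 5939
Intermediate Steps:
K = -25 (K = -14 - (7 + 4) = -14 - 1*11 = -14 - 11 = -25)
R = 1521 (R = (-14 - 25)**2 = (-39)**2 = 1521)
R - 1*(-4418) = 1521 - 1*(-4418) = 1521 + 4418 = 5939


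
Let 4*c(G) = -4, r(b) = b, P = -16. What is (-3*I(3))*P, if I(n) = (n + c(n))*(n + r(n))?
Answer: 576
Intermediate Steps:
c(G) = -1 (c(G) = (¼)*(-4) = -1)
I(n) = 2*n*(-1 + n) (I(n) = (n - 1)*(n + n) = (-1 + n)*(2*n) = 2*n*(-1 + n))
(-3*I(3))*P = -6*3*(-1 + 3)*(-16) = -6*3*2*(-16) = -3*12*(-16) = -36*(-16) = 576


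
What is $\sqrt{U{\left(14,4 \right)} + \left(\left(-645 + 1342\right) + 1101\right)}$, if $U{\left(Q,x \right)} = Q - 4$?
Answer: $4 \sqrt{113} \approx 42.521$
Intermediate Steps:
$U{\left(Q,x \right)} = -4 + Q$
$\sqrt{U{\left(14,4 \right)} + \left(\left(-645 + 1342\right) + 1101\right)} = \sqrt{\left(-4 + 14\right) + \left(\left(-645 + 1342\right) + 1101\right)} = \sqrt{10 + \left(697 + 1101\right)} = \sqrt{10 + 1798} = \sqrt{1808} = 4 \sqrt{113}$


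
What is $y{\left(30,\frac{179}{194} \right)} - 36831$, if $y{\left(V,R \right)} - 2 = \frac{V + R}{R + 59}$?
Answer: $- \frac{428131126}{11625} \approx -36829.0$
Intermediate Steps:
$y{\left(V,R \right)} = 2 + \frac{R + V}{59 + R}$ ($y{\left(V,R \right)} = 2 + \frac{V + R}{R + 59} = 2 + \frac{R + V}{59 + R}$)
$y{\left(30,\frac{179}{194} \right)} - 36831 = \frac{118 + 30 + 3 \cdot \frac{179}{194}}{59 + \frac{179}{194}} - 36831 = \frac{118 + 30 + \frac{537}{194}}{\frac{11625}{194}} - 36831 = \frac{194}{11625} \cdot \frac{29249}{194} - 36831 = \frac{29249}{11625} - 36831 = - \frac{428131126}{11625}$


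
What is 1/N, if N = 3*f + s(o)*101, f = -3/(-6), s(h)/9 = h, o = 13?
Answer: 2/23637 ≈ 8.4613e-5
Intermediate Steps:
s(h) = 9*h
f = 1/2 (f = -3*(-1/6) = 1/2 ≈ 0.50000)
N = 23637/2 (N = 3*(1/2) + (9*13)*101 = 3/2 + 117*101 = 3/2 + 11817 = 23637/2 ≈ 11819.)
1/N = 1/(23637/2) = 2/23637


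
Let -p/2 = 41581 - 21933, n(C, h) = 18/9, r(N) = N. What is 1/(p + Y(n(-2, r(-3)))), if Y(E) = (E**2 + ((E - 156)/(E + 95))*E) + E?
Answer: -97/3811438 ≈ -2.5450e-5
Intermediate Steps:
n(C, h) = 2 (n(C, h) = 18*(1/9) = 2)
p = -39296 (p = -2*(41581 - 21933) = -2*19648 = -39296)
Y(E) = E + E**2 + E*(-156 + E)/(95 + E) (Y(E) = (E**2 + ((-156 + E)/(95 + E))*E) + E = (E**2 + E*(-156 + E)/(95 + E)) + E = E + E**2 + E*(-156 + E)/(95 + E))
1/(p + Y(n(-2, r(-3)))) = 1/(-39296 + 2*(-61 + 2**2 + 97*2)/(95 + 2)) = 1/(-39296 + 2*(-61 + 4 + 194)/97) = 1/(-39296 + 2*(1/97)*137) = 1/(-39296 + 274/97) = 1/(-3811438/97) = -97/3811438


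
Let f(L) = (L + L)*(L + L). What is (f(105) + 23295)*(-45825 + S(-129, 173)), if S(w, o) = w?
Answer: -3097069830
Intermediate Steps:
f(L) = 4*L² (f(L) = (2*L)*(2*L) = 4*L²)
(f(105) + 23295)*(-45825 + S(-129, 173)) = (4*105² + 23295)*(-45825 - 129) = (4*11025 + 23295)*(-45954) = (44100 + 23295)*(-45954) = 67395*(-45954) = -3097069830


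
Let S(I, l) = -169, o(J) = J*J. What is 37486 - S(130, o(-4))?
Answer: 37655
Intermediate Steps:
o(J) = J²
37486 - S(130, o(-4)) = 37486 - 1*(-169) = 37486 + 169 = 37655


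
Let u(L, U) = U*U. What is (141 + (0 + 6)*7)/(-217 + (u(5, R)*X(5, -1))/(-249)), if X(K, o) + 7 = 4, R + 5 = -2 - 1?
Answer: -15189/17947 ≈ -0.84632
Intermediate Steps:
R = -8 (R = -5 + (-2 - 1) = -5 - 3 = -8)
u(L, U) = U**2
X(K, o) = -3 (X(K, o) = -7 + 4 = -3)
(141 + (0 + 6)*7)/(-217 + (u(5, R)*X(5, -1))/(-249)) = (141 + (0 + 6)*7)/(-217 + ((-8)**2*(-3))/(-249)) = (141 + 6*7)/(-217 + (64*(-3))*(-1/249)) = (141 + 42)/(-217 - 192*(-1/249)) = 183/(-217 + 64/83) = 183/(-17947/83) = 183*(-83/17947) = -15189/17947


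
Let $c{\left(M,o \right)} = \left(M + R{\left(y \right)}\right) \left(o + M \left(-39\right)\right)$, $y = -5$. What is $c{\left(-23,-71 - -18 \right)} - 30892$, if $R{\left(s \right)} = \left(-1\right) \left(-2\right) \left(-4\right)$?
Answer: $-57056$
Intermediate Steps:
$R{\left(s \right)} = -8$ ($R{\left(s \right)} = 2 \left(-4\right) = -8$)
$c{\left(M,o \right)} = \left(-8 + M\right) \left(o - 39 M\right)$ ($c{\left(M,o \right)} = \left(M - 8\right) \left(o + M \left(-39\right)\right) = \left(-8 + M\right) \left(o - 39 M\right)$)
$c{\left(-23,-71 - -18 \right)} - 30892 = \left(- 39 \left(-23\right)^{2} - 8 \left(-71 - -18\right) + 312 \left(-23\right) - 23 \left(-71 - -18\right)\right) - 30892 = \left(\left(-39\right) 529 - 8 \left(-71 + 18\right) - 7176 - 23 \left(-71 + 18\right)\right) - 30892 = \left(-20631 - -424 - 7176 - -1219\right) - 30892 = \left(-20631 + 424 - 7176 + 1219\right) - 30892 = -26164 - 30892 = -57056$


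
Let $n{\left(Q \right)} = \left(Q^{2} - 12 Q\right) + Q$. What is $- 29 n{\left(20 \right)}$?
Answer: $-5220$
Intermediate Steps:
$n{\left(Q \right)} = Q^{2} - 11 Q$
$- 29 n{\left(20 \right)} = - 29 \cdot 20 \left(-11 + 20\right) = - 29 \cdot 20 \cdot 9 = \left(-29\right) 180 = -5220$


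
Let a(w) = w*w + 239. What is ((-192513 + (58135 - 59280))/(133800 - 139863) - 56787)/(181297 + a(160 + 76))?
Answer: -344105923/1438337616 ≈ -0.23924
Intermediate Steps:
a(w) = 239 + w² (a(w) = w² + 239 = 239 + w²)
((-192513 + (58135 - 59280))/(133800 - 139863) - 56787)/(181297 + a(160 + 76)) = ((-192513 + (58135 - 59280))/(133800 - 139863) - 56787)/(181297 + (239 + (160 + 76)²)) = ((-192513 - 1145)/(-6063) - 56787)/(181297 + (239 + 236²)) = (-193658*(-1/6063) - 56787)/(181297 + (239 + 55696)) = (193658/6063 - 56787)/(181297 + 55935) = -344105923/6063/237232 = -344105923/6063*1/237232 = -344105923/1438337616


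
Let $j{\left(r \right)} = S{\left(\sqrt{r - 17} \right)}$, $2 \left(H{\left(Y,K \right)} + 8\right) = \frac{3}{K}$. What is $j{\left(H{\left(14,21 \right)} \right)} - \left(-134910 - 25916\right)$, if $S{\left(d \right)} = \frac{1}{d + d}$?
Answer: $160826 - \frac{i \sqrt{4886}}{698} \approx 1.6083 \cdot 10^{5} - 0.10014 i$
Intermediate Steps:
$S{\left(d \right)} = \frac{1}{2 d}$
$H{\left(Y,K \right)} = -8 + \frac{3}{2 K}$ ($H{\left(Y,K \right)} = -8 + \frac{3 \frac{1}{K}}{2} = -8 + \frac{3}{2 K}$)
$j{\left(r \right)} = \frac{1}{2 \sqrt{-17 + r}}$ ($j{\left(r \right)} = \frac{1}{2 \sqrt{r - 17}} = \frac{1}{2 \sqrt{-17 + r}}$)
$j{\left(H{\left(14,21 \right)} \right)} - \left(-134910 - 25916\right) = \frac{1}{2 \sqrt{-17 - \left(8 - \frac{3}{2 \cdot 21}\right)}} - \left(-134910 - 25916\right) = \frac{1}{2 \sqrt{-17 + \left(-8 + \frac{3}{2} \cdot \frac{1}{21}\right)}} - \left(-134910 - 25916\right) = \frac{1}{2 \sqrt{-17 + \left(-8 + \frac{1}{14}\right)}} - -160826 = \frac{1}{2 \sqrt{-17 - \frac{111}{14}}} + 160826 = \frac{1}{2 \frac{i \sqrt{4886}}{14}} + 160826 = \frac{\left(- \frac{1}{349}\right) i \sqrt{4886}}{2} + 160826 = - \frac{i \sqrt{4886}}{698} + 160826 = 160826 - \frac{i \sqrt{4886}}{698}$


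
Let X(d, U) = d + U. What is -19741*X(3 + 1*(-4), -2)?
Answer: 59223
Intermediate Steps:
X(d, U) = U + d
-19741*X(3 + 1*(-4), -2) = -19741*(-2 + (3 + 1*(-4))) = -19741*(-2 + (3 - 4)) = -19741*(-2 - 1) = -19741*(-3) = 59223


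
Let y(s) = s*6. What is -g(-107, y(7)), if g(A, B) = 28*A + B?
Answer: 2954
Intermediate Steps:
y(s) = 6*s
g(A, B) = B + 28*A
-g(-107, y(7)) = -(6*7 + 28*(-107)) = -(42 - 2996) = -1*(-2954) = 2954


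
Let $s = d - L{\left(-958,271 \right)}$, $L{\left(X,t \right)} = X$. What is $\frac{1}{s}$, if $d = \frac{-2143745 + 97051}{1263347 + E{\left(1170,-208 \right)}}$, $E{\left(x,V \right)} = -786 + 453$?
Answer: $\frac{631507}{603960359} \approx 0.0010456$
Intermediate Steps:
$E{\left(x,V \right)} = -333$
$d = - \frac{1023347}{631507}$ ($d = \frac{-2143745 + 97051}{1263347 - 333} = - \frac{2046694}{1263014} = \left(-2046694\right) \frac{1}{1263014} = - \frac{1023347}{631507} \approx -1.6205$)
$s = \frac{603960359}{631507}$ ($s = - \frac{1023347}{631507} - -958 = - \frac{1023347}{631507} + 958 = \frac{603960359}{631507} \approx 956.38$)
$\frac{1}{s} = \frac{1}{\frac{603960359}{631507}} = \frac{631507}{603960359}$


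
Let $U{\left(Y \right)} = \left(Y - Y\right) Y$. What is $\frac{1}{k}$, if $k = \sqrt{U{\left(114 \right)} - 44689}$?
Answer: $- \frac{i \sqrt{44689}}{44689} \approx - 0.0047304 i$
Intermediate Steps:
$U{\left(Y \right)} = 0$ ($U{\left(Y \right)} = 0 Y = 0$)
$k = i \sqrt{44689}$ ($k = \sqrt{0 - 44689} = \sqrt{-44689} = i \sqrt{44689} \approx 211.4 i$)
$\frac{1}{k} = \frac{1}{i \sqrt{44689}} = - \frac{i \sqrt{44689}}{44689}$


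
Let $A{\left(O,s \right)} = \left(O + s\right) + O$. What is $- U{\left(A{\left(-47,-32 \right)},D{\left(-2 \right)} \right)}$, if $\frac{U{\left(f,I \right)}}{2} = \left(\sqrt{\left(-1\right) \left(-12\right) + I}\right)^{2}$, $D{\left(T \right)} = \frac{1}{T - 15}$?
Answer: $- \frac{406}{17} \approx -23.882$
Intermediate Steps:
$A{\left(O,s \right)} = s + 2 O$
$D{\left(T \right)} = \frac{1}{-15 + T}$
$U{\left(f,I \right)} = 24 + 2 I$ ($U{\left(f,I \right)} = 2 \left(\sqrt{\left(-1\right) \left(-12\right) + I}\right)^{2} = 2 \left(\sqrt{12 + I}\right)^{2} = 2 \left(12 + I\right) = 24 + 2 I$)
$- U{\left(A{\left(-47,-32 \right)},D{\left(-2 \right)} \right)} = - (24 + \frac{2}{-15 - 2}) = - (24 + \frac{2}{-17}) = - (24 + 2 \left(- \frac{1}{17}\right)) = - (24 - \frac{2}{17}) = \left(-1\right) \frac{406}{17} = - \frac{406}{17}$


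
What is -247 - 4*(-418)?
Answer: 1425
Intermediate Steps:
-247 - 4*(-418) = -247 + 1672 = 1425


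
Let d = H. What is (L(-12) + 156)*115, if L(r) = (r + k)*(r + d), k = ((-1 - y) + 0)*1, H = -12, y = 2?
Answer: 59340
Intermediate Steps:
d = -12
k = -3 (k = ((-1 - 1*2) + 0)*1 = ((-1 - 2) + 0)*1 = (-3 + 0)*1 = -3*1 = -3)
L(r) = (-12 + r)*(-3 + r) (L(r) = (r - 3)*(r - 12) = (-3 + r)*(-12 + r) = (-12 + r)*(-3 + r))
(L(-12) + 156)*115 = ((36 + (-12)**2 - 15*(-12)) + 156)*115 = ((36 + 144 + 180) + 156)*115 = (360 + 156)*115 = 516*115 = 59340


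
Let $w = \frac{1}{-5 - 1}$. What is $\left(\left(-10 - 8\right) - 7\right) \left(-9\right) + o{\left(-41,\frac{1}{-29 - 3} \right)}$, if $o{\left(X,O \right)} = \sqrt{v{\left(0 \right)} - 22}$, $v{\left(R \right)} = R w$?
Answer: $225 + i \sqrt{22} \approx 225.0 + 4.6904 i$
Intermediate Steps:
$w = - \frac{1}{6}$ ($w = \frac{1}{-6} = - \frac{1}{6} \approx -0.16667$)
$v{\left(R \right)} = - \frac{R}{6}$ ($v{\left(R \right)} = R \left(- \frac{1}{6}\right) = - \frac{R}{6}$)
$o{\left(X,O \right)} = i \sqrt{22}$ ($o{\left(X,O \right)} = \sqrt{\left(- \frac{1}{6}\right) 0 - 22} = \sqrt{0 - 22} = \sqrt{-22} = i \sqrt{22}$)
$\left(\left(-10 - 8\right) - 7\right) \left(-9\right) + o{\left(-41,\frac{1}{-29 - 3} \right)} = \left(\left(-10 - 8\right) - 7\right) \left(-9\right) + i \sqrt{22} = \left(-18 - 7\right) \left(-9\right) + i \sqrt{22} = \left(-25\right) \left(-9\right) + i \sqrt{22} = 225 + i \sqrt{22}$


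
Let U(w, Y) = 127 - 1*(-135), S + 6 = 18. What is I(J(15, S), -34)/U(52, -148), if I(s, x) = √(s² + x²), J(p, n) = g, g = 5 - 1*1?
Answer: √293/131 ≈ 0.13067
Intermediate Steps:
S = 12 (S = -6 + 18 = 12)
U(w, Y) = 262 (U(w, Y) = 127 + 135 = 262)
g = 4 (g = 5 - 1 = 4)
J(p, n) = 4
I(J(15, S), -34)/U(52, -148) = √(4² + (-34)²)/262 = √(16 + 1156)*(1/262) = √1172*(1/262) = (2*√293)*(1/262) = √293/131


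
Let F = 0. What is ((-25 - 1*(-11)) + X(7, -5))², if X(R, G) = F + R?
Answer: 49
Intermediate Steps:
X(R, G) = R (X(R, G) = 0 + R = R)
((-25 - 1*(-11)) + X(7, -5))² = ((-25 - 1*(-11)) + 7)² = ((-25 + 11) + 7)² = (-14 + 7)² = (-7)² = 49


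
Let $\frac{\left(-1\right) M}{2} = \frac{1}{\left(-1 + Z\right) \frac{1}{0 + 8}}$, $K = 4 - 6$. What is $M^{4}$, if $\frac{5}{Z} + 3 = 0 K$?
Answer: $1296$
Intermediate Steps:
$K = -2$ ($K = 4 - 6 = -2$)
$Z = - \frac{5}{3}$ ($Z = \frac{5}{-3 + 0 \left(-2\right)} = \frac{5}{-3 + 0} = \frac{5}{-3} = 5 \left(- \frac{1}{3}\right) = - \frac{5}{3} \approx -1.6667$)
$M = 6$ ($M = - \frac{2}{\left(-1 - \frac{5}{3}\right) \frac{1}{0 + 8}} = - \frac{2}{\left(- \frac{8}{3}\right) \frac{1}{8}} = - \frac{2}{- \frac{1}{3}} = \left(-2\right) \left(-3\right) = 6$)
$M^{4} = 6^{4} = 1296$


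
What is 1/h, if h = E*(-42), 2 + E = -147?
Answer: 1/6258 ≈ 0.00015980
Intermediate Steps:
E = -149 (E = -2 - 147 = -149)
h = 6258 (h = -149*(-42) = 6258)
1/h = 1/6258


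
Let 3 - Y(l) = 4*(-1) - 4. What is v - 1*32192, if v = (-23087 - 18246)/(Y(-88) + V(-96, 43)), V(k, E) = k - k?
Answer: -395445/11 ≈ -35950.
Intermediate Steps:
V(k, E) = 0
Y(l) = 11 (Y(l) = 3 - (4*(-1) - 4) = 3 - (-4 - 4) = 3 - 1*(-8) = 3 + 8 = 11)
v = -41333/11 (v = (-23087 - 18246)/(11 + 0) = -41333/11 ≈ -3757.5)
v - 1*32192 = -41333/11 - 1*32192 = -41333/11 - 32192 = -395445/11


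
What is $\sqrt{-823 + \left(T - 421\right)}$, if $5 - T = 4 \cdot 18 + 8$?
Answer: $i \sqrt{1319} \approx 36.318 i$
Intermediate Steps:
$T = -75$ ($T = 5 - \left(4 \cdot 18 + 8\right) = 5 - \left(72 + 8\right) = 5 - 80 = -75$)
$\sqrt{-823 + \left(T - 421\right)} = \sqrt{-823 - 496} = \sqrt{-1319} = i \sqrt{1319}$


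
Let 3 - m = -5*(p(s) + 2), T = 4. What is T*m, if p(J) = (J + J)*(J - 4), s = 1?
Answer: -68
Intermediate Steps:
p(J) = 2*J*(-4 + J) (p(J) = (2*J)*(-4 + J) = 2*J*(-4 + J))
m = -17 (m = 3 - (-5)*(2*1*(-4 + 1) + 2) = 3 - (-5)*(2*1*(-3) + 2) = 3 - (-5)*(-6 + 2) = 3 - (-5)*(-4) = 3 - 1*20 = 3 - 20 = -17)
T*m = 4*(-17) = -68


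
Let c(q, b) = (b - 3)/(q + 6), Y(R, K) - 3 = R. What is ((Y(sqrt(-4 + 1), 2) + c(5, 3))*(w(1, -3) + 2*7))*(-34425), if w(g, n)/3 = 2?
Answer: -2065500 - 688500*I*sqrt(3) ≈ -2.0655e+6 - 1.1925e+6*I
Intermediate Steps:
Y(R, K) = 3 + R
w(g, n) = 6 (w(g, n) = 3*2 = 6)
c(q, b) = (-3 + b)/(6 + q)
((Y(sqrt(-4 + 1), 2) + c(5, 3))*(w(1, -3) + 2*7))*(-34425) = (((3 + sqrt(-4 + 1)) + (-3 + 3)/(6 + 5))*(6 + 2*7))*(-34425) = (((3 + sqrt(-3)) + 0/11)*(6 + 14))*(-34425) = (((3 + I*sqrt(3)) + (1/11)*0)*20)*(-34425) = (((3 + I*sqrt(3)) + 0)*20)*(-34425) = ((3 + I*sqrt(3))*20)*(-34425) = (60 + 20*I*sqrt(3))*(-34425) = -2065500 - 688500*I*sqrt(3)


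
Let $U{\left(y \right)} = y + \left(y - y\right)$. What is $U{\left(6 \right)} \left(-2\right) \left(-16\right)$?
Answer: $192$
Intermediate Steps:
$U{\left(y \right)} = y$ ($U{\left(y \right)} = y + 0 = y$)
$U{\left(6 \right)} \left(-2\right) \left(-16\right) = 6 \left(-2\right) \left(-16\right) = \left(-12\right) \left(-16\right) = 192$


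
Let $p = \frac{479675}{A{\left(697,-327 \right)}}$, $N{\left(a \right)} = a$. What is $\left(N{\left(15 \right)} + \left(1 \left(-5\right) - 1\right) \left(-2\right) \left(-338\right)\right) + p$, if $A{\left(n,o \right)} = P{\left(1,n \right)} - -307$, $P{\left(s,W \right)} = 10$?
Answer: $- \frac{801322}{317} \approx -2527.8$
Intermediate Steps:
$A{\left(n,o \right)} = 317$ ($A{\left(n,o \right)} = 10 - -307 = 10 + 307 = 317$)
$p = \frac{479675}{317} \approx 1513.2$
$\left(N{\left(15 \right)} + \left(1 \left(-5\right) - 1\right) \left(-2\right) \left(-338\right)\right) + p = \left(15 + \left(1 \left(-5\right) - 1\right) \left(-2\right) \left(-338\right)\right) + \frac{479675}{317} = \left(15 + \left(-5 - 1\right) \left(-2\right) \left(-338\right)\right) + \frac{479675}{317} = \left(15 + \left(-6\right) \left(-2\right) \left(-338\right)\right) + \frac{479675}{317} = \left(15 + 12 \left(-338\right)\right) + \frac{479675}{317} = \left(15 - 4056\right) + \frac{479675}{317} = -4041 + \frac{479675}{317} = - \frac{801322}{317}$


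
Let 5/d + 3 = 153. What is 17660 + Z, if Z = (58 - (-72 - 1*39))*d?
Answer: 529969/30 ≈ 17666.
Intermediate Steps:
d = 1/30 (d = 5/(-3 + 153) = 5/150 = 5*(1/150) = 1/30 ≈ 0.033333)
Z = 169/30 (Z = (58 - (-72 - 1*39))*(1/30) = (58 - (-72 - 39))*(1/30) = (58 - 1*(-111))*(1/30) = (58 + 111)*(1/30) = 169*(1/30) = 169/30 ≈ 5.6333)
17660 + Z = 17660 + 169/30 = 529969/30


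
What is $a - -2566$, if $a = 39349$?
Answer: $41915$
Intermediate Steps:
$a - -2566 = 39349 - -2566 = 39349 + 2566 = 41915$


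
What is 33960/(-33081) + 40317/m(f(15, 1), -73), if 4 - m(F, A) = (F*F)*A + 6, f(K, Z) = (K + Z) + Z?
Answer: 205780159/232614565 ≈ 0.88464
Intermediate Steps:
f(K, Z) = K + 2*Z
m(F, A) = -2 - A*F**2 (m(F, A) = 4 - ((F*F)*A + 6) = 4 - (F**2*A + 6) = 4 - (A*F**2 + 6) = 4 - (6 + A*F**2) = 4 + (-6 - A*F**2) = -2 - A*F**2)
33960/(-33081) + 40317/m(f(15, 1), -73) = 33960/(-33081) + 40317/(-2 - 1*(-73)*(15 + 2*1)**2) = 33960*(-1/33081) + 40317/(-2 - 1*(-73)*(15 + 2)**2) = -11320/11027 + 40317/(-2 - 1*(-73)*17**2) = -11320/11027 + 40317/(-2 - 1*(-73)*289) = -11320/11027 + 40317/(-2 + 21097) = -11320/11027 + 40317/21095 = 205780159/232614565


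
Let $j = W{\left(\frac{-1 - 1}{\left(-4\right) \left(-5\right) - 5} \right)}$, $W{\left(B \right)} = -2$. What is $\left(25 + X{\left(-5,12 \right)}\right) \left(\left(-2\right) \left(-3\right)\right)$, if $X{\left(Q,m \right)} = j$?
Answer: $138$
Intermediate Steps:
$j = -2$
$X{\left(Q,m \right)} = -2$
$\left(25 + X{\left(-5,12 \right)}\right) \left(\left(-2\right) \left(-3\right)\right) = \left(25 - 2\right) \left(\left(-2\right) \left(-3\right)\right) = 23 \cdot 6 = 138$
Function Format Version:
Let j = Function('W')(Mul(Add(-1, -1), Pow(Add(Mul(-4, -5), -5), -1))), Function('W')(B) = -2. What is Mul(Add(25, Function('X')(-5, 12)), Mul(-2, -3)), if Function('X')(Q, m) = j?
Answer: 138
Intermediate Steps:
j = -2
Function('X')(Q, m) = -2
Mul(Add(25, Function('X')(-5, 12)), Mul(-2, -3)) = Mul(Add(25, -2), Mul(-2, -3)) = Mul(23, 6) = 138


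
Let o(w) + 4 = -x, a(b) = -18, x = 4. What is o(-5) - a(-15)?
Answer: 10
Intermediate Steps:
o(w) = -8 (o(w) = -4 - 1*4 = -4 - 4 = -8)
o(-5) - a(-15) = -8 - 1*(-18) = -8 + 18 = 10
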